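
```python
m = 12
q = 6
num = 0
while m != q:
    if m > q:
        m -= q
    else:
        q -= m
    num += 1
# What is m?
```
Trace:
  m=12
  m=12, q=6
  m=12, q=6, num=0
  m=6, q=6, num=1

Final answer: 6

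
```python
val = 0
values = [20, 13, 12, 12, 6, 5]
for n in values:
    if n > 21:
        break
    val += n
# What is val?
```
Trace:
  val=0
  val=20, n=20
  val=33, n=13
  val=45, n=12
  val=57, n=12
  val=63, n=6
  val=68, n=5

Final answer: 68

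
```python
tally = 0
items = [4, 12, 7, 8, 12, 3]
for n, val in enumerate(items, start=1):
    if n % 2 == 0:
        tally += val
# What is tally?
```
Trace:
  tally=0
  tally=0, n=1, val=4
  tally=12, n=2, val=12
  tally=12, n=3, val=7
  tally=20, n=4, val=8
  tally=20, n=5, val=12
  tally=23, n=6, val=3

Final answer: 23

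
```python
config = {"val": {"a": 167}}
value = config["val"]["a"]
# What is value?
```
Trace:
  config={'val': {'a': 167}}
  config={'val': {'a': 167}}, value=167

Final answer: 167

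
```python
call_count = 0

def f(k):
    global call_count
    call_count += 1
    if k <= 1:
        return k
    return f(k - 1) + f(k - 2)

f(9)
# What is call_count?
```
Call trace (a repeated sub-call is expanded the first time; later identical calls just restate its return value):
f(k=9)
  f(k=8)
    f(k=7)
      f(k=6)
        f(k=5)
          f(k=4)
            f(k=3)
              f(k=2)
                f(k=1)
                -> return 1
                f(k=0)
                -> return 0
              -> return 1
              f(k=1)
              -> return 1
            -> return 2
            f(k=2) -> return 1  (same call as traced above)
          -> return 3
          f(k=3) -> return 2  (same call as traced above)
        -> return 5
        f(k=4) -> return 3  (same call as traced above)
      -> return 8
      f(k=5) -> return 5  (same call as traced above)
    -> return 13
    f(k=6) -> return 8  (same call as traced above)
  -> return 21
  f(k=7) -> return 13  (same call as traced above)
-> return 34

call_count is incremented once per call, so count the calls in each subtree. Let C(k) = number of calls made by f(k).
C(0) = C(1) = 1 (base case, no recursion); C(k) = 1 + C(k - 1) + C(k - 2) otherwise.
C(2) = 1 + C(1) + C(0) = 1 + 1 + 1 = 3
C(3) = 1 + C(2) + C(1) = 1 + 3 + 1 = 5
C(4) = 1 + C(3) + C(2) = 1 + 5 + 3 = 9
C(5) = 1 + C(4) + C(3) = 1 + 9 + 5 = 15
C(6) = 1 + C(5) + C(4) = 1 + 15 + 9 = 25
C(7) = 1 + C(6) + C(5) = 1 + 25 + 15 = 41
C(8) = 1 + C(7) + C(6) = 1 + 41 + 25 = 67
C(9) = 1 + C(8) + C(7) = 1 + 67 + 41 = 109
call_count = C(9) = 109

Final answer: 109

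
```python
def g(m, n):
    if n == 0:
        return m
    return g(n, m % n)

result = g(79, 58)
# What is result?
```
Call trace:
g(m=79, n=58)
  g(m=58, n=21)
    g(m=21, n=16)
      g(m=16, n=5)
        g(m=5, n=1)
          g(m=1, n=0)
          -> return 1
        -> return 1
      -> return 1
    -> return 1
  -> return 1
-> return 1

Final answer: 1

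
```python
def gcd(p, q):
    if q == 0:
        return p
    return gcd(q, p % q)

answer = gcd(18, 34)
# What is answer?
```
Call trace:
gcd(p=18, q=34)
  gcd(p=34, q=18)
    gcd(p=18, q=16)
      gcd(p=16, q=2)
        gcd(p=2, q=0)
        -> return 2
      -> return 2
    -> return 2
  -> return 2
-> return 2

Final answer: 2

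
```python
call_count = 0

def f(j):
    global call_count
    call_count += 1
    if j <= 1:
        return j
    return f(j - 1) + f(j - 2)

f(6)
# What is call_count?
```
Call trace (a repeated sub-call is expanded the first time; later identical calls just restate its return value):
f(j=6)
  f(j=5)
    f(j=4)
      f(j=3)
        f(j=2)
          f(j=1)
          -> return 1
          f(j=0)
          -> return 0
        -> return 1
        f(j=1)
        -> return 1
      -> return 2
      f(j=2) -> return 1  (same call as traced above)
    -> return 3
    f(j=3) -> return 2  (same call as traced above)
  -> return 5
  f(j=4) -> return 3  (same call as traced above)
-> return 8

call_count is incremented once per call, so count the calls in each subtree. Let C(j) = number of calls made by f(j).
C(0) = C(1) = 1 (base case, no recursion); C(j) = 1 + C(j - 1) + C(j - 2) otherwise.
C(2) = 1 + C(1) + C(0) = 1 + 1 + 1 = 3
C(3) = 1 + C(2) + C(1) = 1 + 3 + 1 = 5
C(4) = 1 + C(3) + C(2) = 1 + 5 + 3 = 9
C(5) = 1 + C(4) + C(3) = 1 + 9 + 5 = 15
C(6) = 1 + C(5) + C(4) = 1 + 15 + 9 = 25
call_count = C(6) = 25

Final answer: 25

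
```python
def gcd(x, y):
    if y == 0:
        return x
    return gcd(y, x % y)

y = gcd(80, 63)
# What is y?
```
Call trace:
gcd(x=80, y=63)
  gcd(x=63, y=17)
    gcd(x=17, y=12)
      gcd(x=12, y=5)
        gcd(x=5, y=2)
          gcd(x=2, y=1)
            gcd(x=1, y=0)
            -> return 1
          -> return 1
        -> return 1
      -> return 1
    -> return 1
  -> return 1
-> return 1

Final answer: 1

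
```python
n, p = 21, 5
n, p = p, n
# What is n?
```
Trace:
  n=21, p=5
  n=5, p=21

Final answer: 5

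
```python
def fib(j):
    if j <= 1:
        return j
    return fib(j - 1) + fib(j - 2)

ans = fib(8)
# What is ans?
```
Call trace (a repeated sub-call is expanded the first time; later identical calls just restate its return value):
fib(j=8)
  fib(j=7)
    fib(j=6)
      fib(j=5)
        fib(j=4)
          fib(j=3)
            fib(j=2)
              fib(j=1)
              -> return 1
              fib(j=0)
              -> return 0
            -> return 1
            fib(j=1)
            -> return 1
          -> return 2
          fib(j=2) -> return 1  (same call as traced above)
        -> return 3
        fib(j=3) -> return 2  (same call as traced above)
      -> return 5
      fib(j=4) -> return 3  (same call as traced above)
    -> return 8
    fib(j=5) -> return 5  (same call as traced above)
  -> return 13
  fib(j=6) -> return 8  (same call as traced above)
-> return 21

Final answer: 21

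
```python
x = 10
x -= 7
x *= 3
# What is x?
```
Trace:
  x=10
  x=3
  x=9

Final answer: 9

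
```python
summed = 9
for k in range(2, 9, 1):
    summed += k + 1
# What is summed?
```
Trace:
  summed=9
  summed=12, k=2
  summed=16, k=3
  summed=21, k=4
  summed=27, k=5
  summed=34, k=6
  summed=42, k=7
  summed=51, k=8

Final answer: 51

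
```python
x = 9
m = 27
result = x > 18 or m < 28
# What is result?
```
Trace:
  x=9
  x=9, m=27
  x=9, m=27, result=True

Final answer: True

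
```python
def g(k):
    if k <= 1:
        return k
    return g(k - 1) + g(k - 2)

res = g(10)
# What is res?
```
Call trace (a repeated sub-call is expanded the first time; later identical calls just restate its return value):
g(k=10)
  g(k=9)
    g(k=8)
      g(k=7)
        g(k=6)
          g(k=5)
            g(k=4)
              g(k=3)
                g(k=2)
                  g(k=1)
                  -> return 1
                  g(k=0)
                  -> return 0
                -> return 1
                g(k=1)
                -> return 1
              -> return 2
              g(k=2) -> return 1  (same call as traced above)
            -> return 3
            g(k=3) -> return 2  (same call as traced above)
          -> return 5
          g(k=4) -> return 3  (same call as traced above)
        -> return 8
        g(k=5) -> return 5  (same call as traced above)
      -> return 13
      g(k=6) -> return 8  (same call as traced above)
    -> return 21
    g(k=7) -> return 13  (same call as traced above)
  -> return 34
  g(k=8) -> return 21  (same call as traced above)
-> return 55

Final answer: 55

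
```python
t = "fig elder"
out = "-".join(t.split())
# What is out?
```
Trace:
  t='fig elder'
  t='fig elder', out='fig-elder'

Final answer: 'fig-elder'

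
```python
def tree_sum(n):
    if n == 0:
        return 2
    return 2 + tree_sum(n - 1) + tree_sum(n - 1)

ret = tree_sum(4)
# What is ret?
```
Call trace (a repeated sub-call is expanded the first time; later identical calls just restate its return value):
tree_sum(n=4)
  tree_sum(n=3)
    tree_sum(n=2)
      tree_sum(n=1)
        tree_sum(n=0)
        -> return 2
        tree_sum(n=0)
        -> return 2
      -> return 6
      tree_sum(n=1) -> return 6  (same call as traced above)
    -> return 14
    tree_sum(n=2) -> return 14  (same call as traced above)
  -> return 30
  tree_sum(n=3) -> return 30  (same call as traced above)
-> return 62

Final answer: 62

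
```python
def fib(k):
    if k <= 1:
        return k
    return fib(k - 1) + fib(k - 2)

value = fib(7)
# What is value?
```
Call trace (a repeated sub-call is expanded the first time; later identical calls just restate its return value):
fib(k=7)
  fib(k=6)
    fib(k=5)
      fib(k=4)
        fib(k=3)
          fib(k=2)
            fib(k=1)
            -> return 1
            fib(k=0)
            -> return 0
          -> return 1
          fib(k=1)
          -> return 1
        -> return 2
        fib(k=2) -> return 1  (same call as traced above)
      -> return 3
      fib(k=3) -> return 2  (same call as traced above)
    -> return 5
    fib(k=4) -> return 3  (same call as traced above)
  -> return 8
  fib(k=5) -> return 5  (same call as traced above)
-> return 13

Final answer: 13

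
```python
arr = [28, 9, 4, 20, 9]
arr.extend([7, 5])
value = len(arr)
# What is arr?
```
Trace:
  arr=[28, 9, 4, 20, 9]
  arr=[28, 9, 4, 20, 9, 7, 5]
  arr=[28, 9, 4, 20, 9, 7, 5], value=7

Final answer: [28, 9, 4, 20, 9, 7, 5]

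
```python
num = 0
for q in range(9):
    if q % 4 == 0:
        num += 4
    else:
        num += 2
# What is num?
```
Trace:
  num=0
  num=4, q=0
  num=6, q=1
  num=8, q=2
  num=10, q=3
  num=14, q=4
  num=16, q=5
  num=18, q=6
  num=20, q=7
  num=24, q=8

Final answer: 24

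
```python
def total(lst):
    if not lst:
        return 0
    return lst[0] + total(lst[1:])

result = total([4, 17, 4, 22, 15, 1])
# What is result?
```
Call trace:
total(lst=[4, 17, 4, 22, 15, 1])
  total(lst=[17, 4, 22, 15, 1])
    total(lst=[4, 22, 15, 1])
      total(lst=[22, 15, 1])
        total(lst=[15, 1])
          total(lst=[1])
            total(lst=[])
            -> return 0
          -> return 1
        -> return 16
      -> return 38
    -> return 42
  -> return 59
-> return 63

Final answer: 63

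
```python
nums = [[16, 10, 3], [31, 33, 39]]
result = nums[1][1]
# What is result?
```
Trace:
  nums=[[16, 10, 3], [31, 33, 39]]
  nums=[[16, 10, 3], [31, 33, 39]], result=33

Final answer: 33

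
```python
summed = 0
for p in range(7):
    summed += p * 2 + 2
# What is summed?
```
Trace:
  summed=0
  summed=2, p=0
  summed=6, p=1
  summed=12, p=2
  summed=20, p=3
  summed=30, p=4
  summed=42, p=5
  summed=56, p=6

Final answer: 56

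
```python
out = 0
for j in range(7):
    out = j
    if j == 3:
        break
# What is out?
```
Trace:
  out=0
  out=0, j=0
  out=1, j=1
  out=2, j=2
  out=3, j=3

Final answer: 3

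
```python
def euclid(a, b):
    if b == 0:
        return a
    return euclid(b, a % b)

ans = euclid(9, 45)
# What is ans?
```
Call trace:
euclid(a=9, b=45)
  euclid(a=45, b=9)
    euclid(a=9, b=0)
    -> return 9
  -> return 9
-> return 9

Final answer: 9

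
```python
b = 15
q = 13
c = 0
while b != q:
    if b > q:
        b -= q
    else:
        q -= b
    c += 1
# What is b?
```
Trace:
  b=15
  b=15, q=13
  b=15, q=13, c=0
  b=2, q=13, c=1
  b=2, q=11, c=2
  b=2, q=9, c=3
  b=2, q=7, c=4
  b=2, q=5, c=5
  b=2, q=3, c=6
  b=2, q=1, c=7
  b=1, q=1, c=8

Final answer: 1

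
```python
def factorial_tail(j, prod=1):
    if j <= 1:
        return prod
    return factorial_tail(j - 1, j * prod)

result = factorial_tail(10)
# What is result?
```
Call trace:
factorial_tail(j=10, prod=1)
  factorial_tail(j=9, prod=10)
    factorial_tail(j=8, prod=90)
      factorial_tail(j=7, prod=720)
        factorial_tail(j=6, prod=5040)
          factorial_tail(j=5, prod=30240)
            factorial_tail(j=4, prod=151200)
              factorial_tail(j=3, prod=604800)
                factorial_tail(j=2, prod=1814400)
                  factorial_tail(j=1, prod=3628800)
                  -> return 3628800
                -> return 3628800
              -> return 3628800
            -> return 3628800
          -> return 3628800
        -> return 3628800
      -> return 3628800
    -> return 3628800
  -> return 3628800
-> return 3628800

Final answer: 3628800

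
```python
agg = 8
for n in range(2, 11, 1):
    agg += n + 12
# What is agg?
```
Trace:
  agg=8
  agg=22, n=2
  agg=37, n=3
  agg=53, n=4
  agg=70, n=5
  agg=88, n=6
  agg=107, n=7
  agg=127, n=8
  agg=148, n=9
  agg=170, n=10

Final answer: 170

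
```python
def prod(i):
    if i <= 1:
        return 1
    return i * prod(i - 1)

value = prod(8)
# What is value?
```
Call trace:
prod(i=8)
  prod(i=7)
    prod(i=6)
      prod(i=5)
        prod(i=4)
          prod(i=3)
            prod(i=2)
              prod(i=1)
              -> return 1
            -> return 2
          -> return 6
        -> return 24
      -> return 120
    -> return 720
  -> return 5040
-> return 40320

Final answer: 40320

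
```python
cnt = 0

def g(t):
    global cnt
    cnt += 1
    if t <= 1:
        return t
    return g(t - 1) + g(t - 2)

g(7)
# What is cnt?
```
Call trace (a repeated sub-call is expanded the first time; later identical calls just restate its return value):
g(t=7)
  g(t=6)
    g(t=5)
      g(t=4)
        g(t=3)
          g(t=2)
            g(t=1)
            -> return 1
            g(t=0)
            -> return 0
          -> return 1
          g(t=1)
          -> return 1
        -> return 2
        g(t=2) -> return 1  (same call as traced above)
      -> return 3
      g(t=3) -> return 2  (same call as traced above)
    -> return 5
    g(t=4) -> return 3  (same call as traced above)
  -> return 8
  g(t=5) -> return 5  (same call as traced above)
-> return 13

cnt is incremented once per call, so count the calls in each subtree. Let C(t) = number of calls made by g(t).
C(0) = C(1) = 1 (base case, no recursion); C(t) = 1 + C(t - 1) + C(t - 2) otherwise.
C(2) = 1 + C(1) + C(0) = 1 + 1 + 1 = 3
C(3) = 1 + C(2) + C(1) = 1 + 3 + 1 = 5
C(4) = 1 + C(3) + C(2) = 1 + 5 + 3 = 9
C(5) = 1 + C(4) + C(3) = 1 + 9 + 5 = 15
C(6) = 1 + C(5) + C(4) = 1 + 15 + 9 = 25
C(7) = 1 + C(6) + C(5) = 1 + 25 + 15 = 41
cnt = C(7) = 41

Final answer: 41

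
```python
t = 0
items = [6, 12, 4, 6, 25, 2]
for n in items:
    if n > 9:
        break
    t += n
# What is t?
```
Trace:
  t=0
  t=6, n=6
  t=6, n=12

Final answer: 6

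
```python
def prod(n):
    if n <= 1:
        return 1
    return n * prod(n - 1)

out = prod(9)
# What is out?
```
Call trace:
prod(n=9)
  prod(n=8)
    prod(n=7)
      prod(n=6)
        prod(n=5)
          prod(n=4)
            prod(n=3)
              prod(n=2)
                prod(n=1)
                -> return 1
              -> return 2
            -> return 6
          -> return 24
        -> return 120
      -> return 720
    -> return 5040
  -> return 40320
-> return 362880

Final answer: 362880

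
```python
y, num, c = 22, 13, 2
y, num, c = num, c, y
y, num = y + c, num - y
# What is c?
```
Trace:
  y=22, num=13, c=2
  y=13, num=2, c=22
  y=35, num=-11, c=22

Final answer: 22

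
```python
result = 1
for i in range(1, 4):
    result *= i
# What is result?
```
Trace:
  result=1
  result=1, i=1
  result=2, i=2
  result=6, i=3

Final answer: 6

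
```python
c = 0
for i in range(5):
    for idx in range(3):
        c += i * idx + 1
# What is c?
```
Trace:
  c=0
  c=1, i=0, idx=0
  c=2, i=0, idx=1
  c=3, i=0, idx=2
  c=4, i=1, idx=0
  c=6, i=1, idx=1
  c=9, i=1, idx=2
  c=10, i=2, idx=0
  c=13, i=2, idx=1
  c=18, i=2, idx=2
  c=19, i=3, idx=0
  c=23, i=3, idx=1
  c=30, i=3, idx=2
  c=31, i=4, idx=0
  c=36, i=4, idx=1
  c=45, i=4, idx=2

Final answer: 45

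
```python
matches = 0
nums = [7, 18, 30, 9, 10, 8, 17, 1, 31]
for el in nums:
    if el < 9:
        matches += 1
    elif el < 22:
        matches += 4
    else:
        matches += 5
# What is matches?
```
Trace:
  matches=0
  matches=1, el=7
  matches=5, el=18
  matches=10, el=30
  matches=14, el=9
  matches=18, el=10
  matches=19, el=8
  matches=23, el=17
  matches=24, el=1
  matches=29, el=31

Final answer: 29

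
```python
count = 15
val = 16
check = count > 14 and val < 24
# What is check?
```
Trace:
  count=15
  count=15, val=16
  count=15, val=16, check=True

Final answer: True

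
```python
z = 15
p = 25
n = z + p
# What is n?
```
Trace:
  z=15
  z=15, p=25
  z=15, p=25, n=40

Final answer: 40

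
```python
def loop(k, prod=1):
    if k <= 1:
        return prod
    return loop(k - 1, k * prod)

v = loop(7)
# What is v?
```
Call trace:
loop(k=7, prod=1)
  loop(k=6, prod=7)
    loop(k=5, prod=42)
      loop(k=4, prod=210)
        loop(k=3, prod=840)
          loop(k=2, prod=2520)
            loop(k=1, prod=5040)
            -> return 5040
          -> return 5040
        -> return 5040
      -> return 5040
    -> return 5040
  -> return 5040
-> return 5040

Final answer: 5040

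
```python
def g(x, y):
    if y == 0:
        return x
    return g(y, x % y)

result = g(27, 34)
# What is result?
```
Call trace:
g(x=27, y=34)
  g(x=34, y=27)
    g(x=27, y=7)
      g(x=7, y=6)
        g(x=6, y=1)
          g(x=1, y=0)
          -> return 1
        -> return 1
      -> return 1
    -> return 1
  -> return 1
-> return 1

Final answer: 1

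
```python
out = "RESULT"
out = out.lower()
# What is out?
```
Trace:
  out='RESULT'
  out='result'

Final answer: 'result'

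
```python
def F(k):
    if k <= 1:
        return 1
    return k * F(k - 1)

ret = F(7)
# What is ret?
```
Call trace:
F(k=7)
  F(k=6)
    F(k=5)
      F(k=4)
        F(k=3)
          F(k=2)
            F(k=1)
            -> return 1
          -> return 2
        -> return 6
      -> return 24
    -> return 120
  -> return 720
-> return 5040

Final answer: 5040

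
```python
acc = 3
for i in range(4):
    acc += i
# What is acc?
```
Trace:
  acc=3
  acc=3, i=0
  acc=4, i=1
  acc=6, i=2
  acc=9, i=3

Final answer: 9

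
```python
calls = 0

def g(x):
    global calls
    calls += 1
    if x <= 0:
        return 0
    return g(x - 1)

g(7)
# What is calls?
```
Call trace:
g(x=7)
  g(x=6)
    g(x=5)
      g(x=4)
        g(x=3)
          g(x=2)
            g(x=1)
              g(x=0)
              -> return 0
            -> return 0
          -> return 0
        -> return 0
      -> return 0
    -> return 0
  -> return 0
-> return 0

calls is incremented once per call. g is entered once for each x = 7, 6, 5, 4, 3, 2, 1, 0 (the x <= 0 call returns without recursing), i.e. 7 + 1 calls.
calls = 8

Final answer: 8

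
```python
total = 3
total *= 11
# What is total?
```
Trace:
  total=3
  total=33

Final answer: 33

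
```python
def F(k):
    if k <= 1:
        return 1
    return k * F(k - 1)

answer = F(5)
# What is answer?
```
Call trace:
F(k=5)
  F(k=4)
    F(k=3)
      F(k=2)
        F(k=1)
        -> return 1
      -> return 2
    -> return 6
  -> return 24
-> return 120

Final answer: 120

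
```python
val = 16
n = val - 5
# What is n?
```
Trace:
  val=16
  val=16, n=11

Final answer: 11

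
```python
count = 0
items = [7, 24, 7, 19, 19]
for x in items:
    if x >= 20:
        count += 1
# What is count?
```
Trace:
  count=0
  count=0, x=7
  count=1, x=24
  count=1, x=7
  count=1, x=19
  count=1, x=19

Final answer: 1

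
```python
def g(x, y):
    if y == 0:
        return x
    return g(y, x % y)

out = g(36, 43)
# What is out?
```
Call trace:
g(x=36, y=43)
  g(x=43, y=36)
    g(x=36, y=7)
      g(x=7, y=1)
        g(x=1, y=0)
        -> return 1
      -> return 1
    -> return 1
  -> return 1
-> return 1

Final answer: 1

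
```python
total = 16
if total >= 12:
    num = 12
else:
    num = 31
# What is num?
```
Trace:
  total=16
  total=16, num=12

Final answer: 12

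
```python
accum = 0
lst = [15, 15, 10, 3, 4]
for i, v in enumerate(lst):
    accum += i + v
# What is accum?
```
Trace:
  accum=0
  accum=15, i=0, v=15
  accum=31, i=1, v=15
  accum=43, i=2, v=10
  accum=49, i=3, v=3
  accum=57, i=4, v=4

Final answer: 57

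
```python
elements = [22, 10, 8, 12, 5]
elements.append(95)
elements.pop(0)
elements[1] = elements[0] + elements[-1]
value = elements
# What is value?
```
Trace:
  elements=[22, 10, 8, 12, 5]
  elements=[22, 10, 8, 12, 5, 95]
  elements=[10, 8, 12, 5, 95]
  elements=[10, 105, 12, 5, 95]
  elements=[10, 105, 12, 5, 95], value=[10, 105, 12, 5, 95]

Final answer: [10, 105, 12, 5, 95]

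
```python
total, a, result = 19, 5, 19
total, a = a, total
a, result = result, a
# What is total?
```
Trace:
  total=19, a=5, result=19
  total=5, a=19, result=19
  total=5, a=19, result=19

Final answer: 5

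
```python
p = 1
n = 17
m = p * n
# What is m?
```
Trace:
  p=1
  p=1, n=17
  p=1, n=17, m=17

Final answer: 17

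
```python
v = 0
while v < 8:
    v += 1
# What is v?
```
Trace:
  v=0
  v=1
  v=2
  v=3
  v=4
  v=5
  v=6
  v=7
  v=8

Final answer: 8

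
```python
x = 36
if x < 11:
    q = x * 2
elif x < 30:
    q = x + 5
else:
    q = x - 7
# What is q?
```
Trace:
  x=36
  x=36, q=29

Final answer: 29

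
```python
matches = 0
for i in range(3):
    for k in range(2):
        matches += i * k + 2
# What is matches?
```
Trace:
  matches=0
  matches=2, i=0, k=0
  matches=4, i=0, k=1
  matches=6, i=1, k=0
  matches=9, i=1, k=1
  matches=11, i=2, k=0
  matches=15, i=2, k=1

Final answer: 15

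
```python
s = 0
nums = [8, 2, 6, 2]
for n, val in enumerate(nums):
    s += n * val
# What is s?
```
Trace:
  s=0
  s=0, n=0, val=8
  s=2, n=1, val=2
  s=14, n=2, val=6
  s=20, n=3, val=2

Final answer: 20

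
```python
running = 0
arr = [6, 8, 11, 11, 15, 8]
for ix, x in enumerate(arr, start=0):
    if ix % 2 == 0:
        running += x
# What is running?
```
Trace:
  running=0
  running=6, ix=0, x=6
  running=6, ix=1, x=8
  running=17, ix=2, x=11
  running=17, ix=3, x=11
  running=32, ix=4, x=15
  running=32, ix=5, x=8

Final answer: 32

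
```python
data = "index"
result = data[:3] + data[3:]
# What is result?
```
Trace:
  data='index'
  data='index', result='index'

Final answer: 'index'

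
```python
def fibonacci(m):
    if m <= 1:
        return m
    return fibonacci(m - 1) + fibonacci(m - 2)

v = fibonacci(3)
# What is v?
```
Call trace:
fibonacci(m=3)
  fibonacci(m=2)
    fibonacci(m=1)
    -> return 1
    fibonacci(m=0)
    -> return 0
  -> return 1
  fibonacci(m=1)
  -> return 1
-> return 2

Final answer: 2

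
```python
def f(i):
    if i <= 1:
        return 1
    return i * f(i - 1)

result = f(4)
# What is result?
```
Call trace:
f(i=4)
  f(i=3)
    f(i=2)
      f(i=1)
      -> return 1
    -> return 2
  -> return 6
-> return 24

Final answer: 24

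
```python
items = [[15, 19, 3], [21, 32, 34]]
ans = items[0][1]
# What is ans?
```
Trace:
  items=[[15, 19, 3], [21, 32, 34]]
  items=[[15, 19, 3], [21, 32, 34]], ans=19

Final answer: 19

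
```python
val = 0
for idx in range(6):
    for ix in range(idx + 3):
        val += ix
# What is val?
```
Trace:
  val=0
  val=0, idx=0, ix=0
  val=1, idx=0, ix=1
  val=3, idx=0, ix=2
  val=3, idx=1, ix=0
  val=4, idx=1, ix=1
  val=6, idx=1, ix=2
  val=9, idx=1, ix=3
  val=9, idx=2, ix=0
  val=10, idx=2, ix=1
  val=12, idx=2, ix=2
  val=15, idx=2, ix=3
  val=19, idx=2, ix=4
  val=19, idx=3, ix=0
  val=20, idx=3, ix=1
  val=22, idx=3, ix=2
  val=25, idx=3, ix=3
  val=29, idx=3, ix=4
  val=34, idx=3, ix=5
  val=34, idx=4, ix=0
  val=35, idx=4, ix=1
  val=37, idx=4, ix=2
  val=40, idx=4, ix=3
  val=44, idx=4, ix=4
  val=49, idx=4, ix=5
  val=55, idx=4, ix=6
  val=55, idx=5, ix=0
  val=56, idx=5, ix=1
  val=58, idx=5, ix=2
  val=61, idx=5, ix=3
  val=65, idx=5, ix=4
  val=70, idx=5, ix=5
  val=76, idx=5, ix=6
  val=83, idx=5, ix=7

Final answer: 83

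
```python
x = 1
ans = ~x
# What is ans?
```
Trace:
  x=1
  x=1, ans=-2

Final answer: -2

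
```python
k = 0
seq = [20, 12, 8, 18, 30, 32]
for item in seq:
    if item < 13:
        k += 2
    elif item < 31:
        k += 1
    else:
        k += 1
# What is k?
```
Trace:
  k=0
  k=1, item=20
  k=3, item=12
  k=5, item=8
  k=6, item=18
  k=7, item=30
  k=8, item=32

Final answer: 8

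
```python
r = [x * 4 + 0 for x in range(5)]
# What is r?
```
Trace:
  x=0
  x=1
  x=2
  x=3
  x=4
  r=[0, 4, 8, 12, 16]

Final answer: [0, 4, 8, 12, 16]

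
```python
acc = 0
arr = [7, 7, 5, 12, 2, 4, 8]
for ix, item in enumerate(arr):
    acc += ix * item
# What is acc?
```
Trace:
  acc=0
  acc=0, ix=0, item=7
  acc=7, ix=1, item=7
  acc=17, ix=2, item=5
  acc=53, ix=3, item=12
  acc=61, ix=4, item=2
  acc=81, ix=5, item=4
  acc=129, ix=6, item=8

Final answer: 129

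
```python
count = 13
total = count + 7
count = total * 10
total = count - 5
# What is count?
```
Trace:
  count=13
  count=13, total=20
  count=200, total=20
  count=200, total=195

Final answer: 200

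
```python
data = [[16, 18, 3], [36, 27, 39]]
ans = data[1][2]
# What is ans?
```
Trace:
  data=[[16, 18, 3], [36, 27, 39]]
  data=[[16, 18, 3], [36, 27, 39]], ans=39

Final answer: 39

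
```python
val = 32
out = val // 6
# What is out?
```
Trace:
  val=32
  val=32, out=5

Final answer: 5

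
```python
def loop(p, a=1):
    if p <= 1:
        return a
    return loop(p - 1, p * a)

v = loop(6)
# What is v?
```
Call trace:
loop(p=6, a=1)
  loop(p=5, a=6)
    loop(p=4, a=30)
      loop(p=3, a=120)
        loop(p=2, a=360)
          loop(p=1, a=720)
          -> return 720
        -> return 720
      -> return 720
    -> return 720
  -> return 720
-> return 720

Final answer: 720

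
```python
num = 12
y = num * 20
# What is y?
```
Trace:
  num=12
  num=12, y=240

Final answer: 240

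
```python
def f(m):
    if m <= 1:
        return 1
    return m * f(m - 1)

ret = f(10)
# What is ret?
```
Call trace:
f(m=10)
  f(m=9)
    f(m=8)
      f(m=7)
        f(m=6)
          f(m=5)
            f(m=4)
              f(m=3)
                f(m=2)
                  f(m=1)
                  -> return 1
                -> return 2
              -> return 6
            -> return 24
          -> return 120
        -> return 720
      -> return 5040
    -> return 40320
  -> return 362880
-> return 3628800

Final answer: 3628800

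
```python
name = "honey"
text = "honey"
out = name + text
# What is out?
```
Trace:
  name='honey'
  name='honey', text='honey'
  name='honey', text='honey', out='honeyhoney'

Final answer: 'honeyhoney'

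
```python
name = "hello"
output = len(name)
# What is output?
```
Trace:
  name='hello'
  name='hello', output=5

Final answer: 5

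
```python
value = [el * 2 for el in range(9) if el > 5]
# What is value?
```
Trace:
  el=0
  el=1
  el=2
  el=3
  el=4
  el=5
  el=6
  el=7
  el=8
  value=[12, 14, 16]

Final answer: [12, 14, 16]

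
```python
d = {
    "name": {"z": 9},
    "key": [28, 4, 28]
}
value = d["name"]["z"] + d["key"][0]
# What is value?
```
Trace:
  d={'name': {'z': 9}, 'key': [28, 4, 28]}
  d={'name': {'z': 9}, 'key': [28, 4, 28]}, value=37

Final answer: 37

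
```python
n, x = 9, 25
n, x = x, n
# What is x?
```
Trace:
  n=9, x=25
  n=25, x=9

Final answer: 9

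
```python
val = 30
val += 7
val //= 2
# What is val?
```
Trace:
  val=30
  val=37
  val=18

Final answer: 18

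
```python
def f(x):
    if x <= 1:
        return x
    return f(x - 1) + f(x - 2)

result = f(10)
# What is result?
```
Call trace (a repeated sub-call is expanded the first time; later identical calls just restate its return value):
f(x=10)
  f(x=9)
    f(x=8)
      f(x=7)
        f(x=6)
          f(x=5)
            f(x=4)
              f(x=3)
                f(x=2)
                  f(x=1)
                  -> return 1
                  f(x=0)
                  -> return 0
                -> return 1
                f(x=1)
                -> return 1
              -> return 2
              f(x=2) -> return 1  (same call as traced above)
            -> return 3
            f(x=3) -> return 2  (same call as traced above)
          -> return 5
          f(x=4) -> return 3  (same call as traced above)
        -> return 8
        f(x=5) -> return 5  (same call as traced above)
      -> return 13
      f(x=6) -> return 8  (same call as traced above)
    -> return 21
    f(x=7) -> return 13  (same call as traced above)
  -> return 34
  f(x=8) -> return 21  (same call as traced above)
-> return 55

Final answer: 55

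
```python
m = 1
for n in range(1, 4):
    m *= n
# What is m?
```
Trace:
  m=1
  m=1, n=1
  m=2, n=2
  m=6, n=3

Final answer: 6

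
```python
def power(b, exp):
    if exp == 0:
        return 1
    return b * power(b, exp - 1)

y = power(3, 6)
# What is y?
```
Call trace:
power(b=3, exp=6)
  power(b=3, exp=5)
    power(b=3, exp=4)
      power(b=3, exp=3)
        power(b=3, exp=2)
          power(b=3, exp=1)
            power(b=3, exp=0)
            -> return 1
          -> return 3
        -> return 9
      -> return 27
    -> return 81
  -> return 243
-> return 729

Final answer: 729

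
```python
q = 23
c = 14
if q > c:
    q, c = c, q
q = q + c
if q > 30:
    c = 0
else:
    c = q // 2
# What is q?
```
Trace:
  q=23
  q=23, c=14
  q=14, c=23
  q=37, c=23
  q=37, c=0

Final answer: 37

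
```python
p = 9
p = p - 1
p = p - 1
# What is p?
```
Trace:
  p=9
  p=8
  p=7

Final answer: 7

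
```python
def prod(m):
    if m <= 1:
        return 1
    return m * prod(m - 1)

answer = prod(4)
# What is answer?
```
Call trace:
prod(m=4)
  prod(m=3)
    prod(m=2)
      prod(m=1)
      -> return 1
    -> return 2
  -> return 6
-> return 24

Final answer: 24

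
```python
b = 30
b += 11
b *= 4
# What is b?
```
Trace:
  b=30
  b=41
  b=164

Final answer: 164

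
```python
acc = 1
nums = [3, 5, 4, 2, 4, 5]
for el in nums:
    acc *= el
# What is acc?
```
Trace:
  acc=1
  acc=3, el=3
  acc=15, el=5
  acc=60, el=4
  acc=120, el=2
  acc=480, el=4
  acc=2400, el=5

Final answer: 2400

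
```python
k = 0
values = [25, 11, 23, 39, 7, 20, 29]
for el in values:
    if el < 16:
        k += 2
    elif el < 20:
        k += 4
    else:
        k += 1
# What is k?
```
Trace:
  k=0
  k=1, el=25
  k=3, el=11
  k=4, el=23
  k=5, el=39
  k=7, el=7
  k=8, el=20
  k=9, el=29

Final answer: 9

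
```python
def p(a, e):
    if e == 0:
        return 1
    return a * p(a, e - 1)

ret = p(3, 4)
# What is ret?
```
Call trace:
p(a=3, e=4)
  p(a=3, e=3)
    p(a=3, e=2)
      p(a=3, e=1)
        p(a=3, e=0)
        -> return 1
      -> return 3
    -> return 9
  -> return 27
-> return 81

Final answer: 81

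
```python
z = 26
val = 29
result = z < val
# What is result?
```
Trace:
  z=26
  z=26, val=29
  z=26, val=29, result=True

Final answer: True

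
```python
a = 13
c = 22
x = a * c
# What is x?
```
Trace:
  a=13
  a=13, c=22
  a=13, c=22, x=286

Final answer: 286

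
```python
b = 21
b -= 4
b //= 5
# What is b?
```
Trace:
  b=21
  b=17
  b=3

Final answer: 3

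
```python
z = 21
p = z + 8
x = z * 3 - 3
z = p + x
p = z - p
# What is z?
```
Trace:
  z=21
  z=21, p=29
  z=21, p=29, x=60
  z=89, p=29, x=60
  z=89, p=60, x=60

Final answer: 89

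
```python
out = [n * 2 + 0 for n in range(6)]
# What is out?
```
Trace:
  n=0
  n=1
  n=2
  n=3
  n=4
  n=5
  out=[0, 2, 4, 6, 8, 10]

Final answer: [0, 2, 4, 6, 8, 10]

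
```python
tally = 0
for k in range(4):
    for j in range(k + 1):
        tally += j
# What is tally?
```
Trace:
  tally=0
  tally=0, k=0, j=0
  tally=0, k=1, j=0
  tally=1, k=1, j=1
  tally=1, k=2, j=0
  tally=2, k=2, j=1
  tally=4, k=2, j=2
  tally=4, k=3, j=0
  tally=5, k=3, j=1
  tally=7, k=3, j=2
  tally=10, k=3, j=3

Final answer: 10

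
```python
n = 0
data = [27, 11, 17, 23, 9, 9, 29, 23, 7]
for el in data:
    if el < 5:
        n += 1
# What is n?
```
Trace:
  n=0
  n=0, el=27
  n=0, el=11
  n=0, el=17
  n=0, el=23
  n=0, el=9
  n=0, el=9
  n=0, el=29
  n=0, el=23
  n=0, el=7

Final answer: 0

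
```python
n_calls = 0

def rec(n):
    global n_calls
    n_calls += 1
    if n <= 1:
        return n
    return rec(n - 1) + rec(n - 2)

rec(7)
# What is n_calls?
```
Call trace (a repeated sub-call is expanded the first time; later identical calls just restate its return value):
rec(n=7)
  rec(n=6)
    rec(n=5)
      rec(n=4)
        rec(n=3)
          rec(n=2)
            rec(n=1)
            -> return 1
            rec(n=0)
            -> return 0
          -> return 1
          rec(n=1)
          -> return 1
        -> return 2
        rec(n=2) -> return 1  (same call as traced above)
      -> return 3
      rec(n=3) -> return 2  (same call as traced above)
    -> return 5
    rec(n=4) -> return 3  (same call as traced above)
  -> return 8
  rec(n=5) -> return 5  (same call as traced above)
-> return 13

n_calls is incremented once per call, so count the calls in each subtree. Let C(n) = number of calls made by rec(n).
C(0) = C(1) = 1 (base case, no recursion); C(n) = 1 + C(n - 1) + C(n - 2) otherwise.
C(2) = 1 + C(1) + C(0) = 1 + 1 + 1 = 3
C(3) = 1 + C(2) + C(1) = 1 + 3 + 1 = 5
C(4) = 1 + C(3) + C(2) = 1 + 5 + 3 = 9
C(5) = 1 + C(4) + C(3) = 1 + 9 + 5 = 15
C(6) = 1 + C(5) + C(4) = 1 + 15 + 9 = 25
C(7) = 1 + C(6) + C(5) = 1 + 25 + 15 = 41
n_calls = C(7) = 41

Final answer: 41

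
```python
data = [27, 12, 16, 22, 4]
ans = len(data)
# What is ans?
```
Trace:
  data=[27, 12, 16, 22, 4]
  data=[27, 12, 16, 22, 4], ans=5

Final answer: 5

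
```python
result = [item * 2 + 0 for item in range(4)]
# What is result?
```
Trace:
  item=0
  item=1
  item=2
  item=3
  result=[0, 2, 4, 6]

Final answer: [0, 2, 4, 6]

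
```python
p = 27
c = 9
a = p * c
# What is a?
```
Trace:
  p=27
  p=27, c=9
  p=27, c=9, a=243

Final answer: 243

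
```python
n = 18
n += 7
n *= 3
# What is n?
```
Trace:
  n=18
  n=25
  n=75

Final answer: 75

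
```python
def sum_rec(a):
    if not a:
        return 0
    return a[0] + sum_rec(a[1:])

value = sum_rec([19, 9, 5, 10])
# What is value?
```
Call trace:
sum_rec(a=[19, 9, 5, 10])
  sum_rec(a=[9, 5, 10])
    sum_rec(a=[5, 10])
      sum_rec(a=[10])
        sum_rec(a=[])
        -> return 0
      -> return 10
    -> return 15
  -> return 24
-> return 43

Final answer: 43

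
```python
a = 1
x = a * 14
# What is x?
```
Trace:
  a=1
  a=1, x=14

Final answer: 14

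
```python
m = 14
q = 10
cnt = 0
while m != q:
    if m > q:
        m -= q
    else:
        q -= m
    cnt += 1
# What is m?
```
Trace:
  m=14
  m=14, q=10
  m=14, q=10, cnt=0
  m=4, q=10, cnt=1
  m=4, q=6, cnt=2
  m=4, q=2, cnt=3
  m=2, q=2, cnt=4

Final answer: 2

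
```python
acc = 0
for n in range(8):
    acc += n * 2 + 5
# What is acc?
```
Trace:
  acc=0
  acc=5, n=0
  acc=12, n=1
  acc=21, n=2
  acc=32, n=3
  acc=45, n=4
  acc=60, n=5
  acc=77, n=6
  acc=96, n=7

Final answer: 96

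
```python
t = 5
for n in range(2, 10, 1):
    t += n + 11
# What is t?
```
Trace:
  t=5
  t=18, n=2
  t=32, n=3
  t=47, n=4
  t=63, n=5
  t=80, n=6
  t=98, n=7
  t=117, n=8
  t=137, n=9

Final answer: 137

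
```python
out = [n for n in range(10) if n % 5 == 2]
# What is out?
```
Trace:
  n=0
  n=1
  n=2
  n=3
  n=4
  n=5
  n=6
  n=7
  n=8
  n=9
  out=[2, 7]

Final answer: [2, 7]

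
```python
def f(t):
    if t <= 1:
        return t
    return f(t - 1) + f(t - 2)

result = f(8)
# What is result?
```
Call trace (a repeated sub-call is expanded the first time; later identical calls just restate its return value):
f(t=8)
  f(t=7)
    f(t=6)
      f(t=5)
        f(t=4)
          f(t=3)
            f(t=2)
              f(t=1)
              -> return 1
              f(t=0)
              -> return 0
            -> return 1
            f(t=1)
            -> return 1
          -> return 2
          f(t=2) -> return 1  (same call as traced above)
        -> return 3
        f(t=3) -> return 2  (same call as traced above)
      -> return 5
      f(t=4) -> return 3  (same call as traced above)
    -> return 8
    f(t=5) -> return 5  (same call as traced above)
  -> return 13
  f(t=6) -> return 8  (same call as traced above)
-> return 21

Final answer: 21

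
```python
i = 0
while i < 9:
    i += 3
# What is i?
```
Trace:
  i=0
  i=3
  i=6
  i=9

Final answer: 9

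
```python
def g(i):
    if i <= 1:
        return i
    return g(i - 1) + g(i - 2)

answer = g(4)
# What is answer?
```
Call trace (a repeated sub-call is expanded the first time; later identical calls just restate its return value):
g(i=4)
  g(i=3)
    g(i=2)
      g(i=1)
      -> return 1
      g(i=0)
      -> return 0
    -> return 1
    g(i=1)
    -> return 1
  -> return 2
  g(i=2) -> return 1  (same call as traced above)
-> return 3

Final answer: 3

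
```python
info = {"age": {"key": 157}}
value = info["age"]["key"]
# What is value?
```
Trace:
  info={'age': {'key': 157}}
  info={'age': {'key': 157}}, value=157

Final answer: 157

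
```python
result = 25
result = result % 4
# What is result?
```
Trace:
  result=25
  result=1

Final answer: 1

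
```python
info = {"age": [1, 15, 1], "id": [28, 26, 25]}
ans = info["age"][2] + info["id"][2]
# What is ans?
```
Trace:
  info={'age': [1, 15, 1], 'id': [28, 26, 25]}
  info={'age': [1, 15, 1], 'id': [28, 26, 25]}, ans=26

Final answer: 26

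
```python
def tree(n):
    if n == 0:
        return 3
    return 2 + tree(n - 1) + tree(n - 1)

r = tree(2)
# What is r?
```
Call trace (a repeated sub-call is expanded the first time; later identical calls just restate its return value):
tree(n=2)
  tree(n=1)
    tree(n=0)
    -> return 3
    tree(n=0)
    -> return 3
  -> return 8
  tree(n=1) -> return 8  (same call as traced above)
-> return 18

Final answer: 18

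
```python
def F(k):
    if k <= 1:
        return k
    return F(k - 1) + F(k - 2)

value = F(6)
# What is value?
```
Call trace (a repeated sub-call is expanded the first time; later identical calls just restate its return value):
F(k=6)
  F(k=5)
    F(k=4)
      F(k=3)
        F(k=2)
          F(k=1)
          -> return 1
          F(k=0)
          -> return 0
        -> return 1
        F(k=1)
        -> return 1
      -> return 2
      F(k=2) -> return 1  (same call as traced above)
    -> return 3
    F(k=3) -> return 2  (same call as traced above)
  -> return 5
  F(k=4) -> return 3  (same call as traced above)
-> return 8

Final answer: 8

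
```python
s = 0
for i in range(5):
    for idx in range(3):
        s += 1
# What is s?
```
Trace:
  s=0
  s=1, i=0, idx=0
  s=2, i=0, idx=1
  s=3, i=0, idx=2
  s=4, i=1, idx=0
  s=5, i=1, idx=1
  s=6, i=1, idx=2
  s=7, i=2, idx=0
  s=8, i=2, idx=1
  s=9, i=2, idx=2
  s=10, i=3, idx=0
  s=11, i=3, idx=1
  s=12, i=3, idx=2
  s=13, i=4, idx=0
  s=14, i=4, idx=1
  s=15, i=4, idx=2

Final answer: 15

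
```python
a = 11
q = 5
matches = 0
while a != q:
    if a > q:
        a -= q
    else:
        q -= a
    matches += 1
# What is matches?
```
Trace:
  a=11
  a=11, q=5
  a=11, q=5, matches=0
  a=6, q=5, matches=1
  a=1, q=5, matches=2
  a=1, q=4, matches=3
  a=1, q=3, matches=4
  a=1, q=2, matches=5
  a=1, q=1, matches=6

Final answer: 6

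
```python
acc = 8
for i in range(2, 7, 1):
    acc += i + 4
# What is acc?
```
Trace:
  acc=8
  acc=14, i=2
  acc=21, i=3
  acc=29, i=4
  acc=38, i=5
  acc=48, i=6

Final answer: 48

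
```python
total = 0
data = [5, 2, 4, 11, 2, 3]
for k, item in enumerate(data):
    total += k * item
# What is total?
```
Trace:
  total=0
  total=0, k=0, item=5
  total=2, k=1, item=2
  total=10, k=2, item=4
  total=43, k=3, item=11
  total=51, k=4, item=2
  total=66, k=5, item=3

Final answer: 66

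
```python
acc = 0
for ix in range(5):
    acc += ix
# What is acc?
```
Trace:
  acc=0
  acc=0, ix=0
  acc=1, ix=1
  acc=3, ix=2
  acc=6, ix=3
  acc=10, ix=4

Final answer: 10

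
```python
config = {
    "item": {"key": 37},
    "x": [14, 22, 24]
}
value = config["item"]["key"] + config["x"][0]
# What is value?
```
Trace:
  config={'item': {'key': 37}, 'x': [14, 22, 24]}
  config={'item': {'key': 37}, 'x': [14, 22, 24]}, value=51

Final answer: 51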